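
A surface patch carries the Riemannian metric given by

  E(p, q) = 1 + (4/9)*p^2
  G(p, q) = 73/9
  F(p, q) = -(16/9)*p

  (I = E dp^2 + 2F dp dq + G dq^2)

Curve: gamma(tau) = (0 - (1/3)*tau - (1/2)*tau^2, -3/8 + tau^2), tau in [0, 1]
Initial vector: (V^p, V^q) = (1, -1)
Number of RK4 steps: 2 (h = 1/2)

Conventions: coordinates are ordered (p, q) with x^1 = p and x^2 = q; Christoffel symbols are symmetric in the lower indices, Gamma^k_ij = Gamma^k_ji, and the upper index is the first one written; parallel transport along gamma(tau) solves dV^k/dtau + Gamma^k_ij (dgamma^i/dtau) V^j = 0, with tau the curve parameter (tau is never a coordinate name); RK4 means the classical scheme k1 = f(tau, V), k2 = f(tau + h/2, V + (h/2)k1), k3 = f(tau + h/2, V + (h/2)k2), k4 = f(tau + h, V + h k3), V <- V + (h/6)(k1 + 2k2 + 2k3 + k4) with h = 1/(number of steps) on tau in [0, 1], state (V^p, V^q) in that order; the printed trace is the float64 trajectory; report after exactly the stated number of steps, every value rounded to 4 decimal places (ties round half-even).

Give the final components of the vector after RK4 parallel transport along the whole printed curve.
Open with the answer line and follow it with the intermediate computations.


Answer: V^p = 0.9815, V^q = -1.1793

gamma'(tau) = (-1/3 - tau, 2*tau); f(tau, V)^k = -Gamma^k_ij(gamma(tau)) gamma'^i(tau) V^j; h = 1/2; intermediate values shown to 6 dp
curve data and Christoffel symbols at the stage parameters:
  tau = 0.000000: gamma = (0.000000, -0.375000), gamma' = (-0.333333, 0.000000); Gamma_ppp = 0.000000, Gamma_ppq = 0.000000, Gamma_pqq = 0.000000, Gamma_qpp = -0.219178, Gamma_qpq = 0.000000, Gamma_qqq = 0.000000
  tau = 0.250000: gamma = (-0.114583, -0.312500), gamma' = (-0.583333, 0.500000); Gamma_ppp = -0.006274, Gamma_ppq = 0.000000, Gamma_pqq = 0.000000, Gamma_qpp = -0.219021, Gamma_qpq = 0.000000, Gamma_qqq = 0.000000
  tau = 0.500000: gamma = (-0.291667, -0.125000), gamma' = (-0.833333, 1.000000); Gamma_ppp = -0.015908, Gamma_ppq = 0.000000, Gamma_pqq = 0.000000, Gamma_qpp = -0.218161, Gamma_qpq = 0.000000, Gamma_qqq = 0.000000
  tau = 0.750000: gamma = (-0.531250, 0.187500), gamma' = (-1.083333, 1.500000); Gamma_ppp = -0.028666, Gamma_ppq = 0.000000, Gamma_pqq = 0.000000, Gamma_qpp = -0.215840, Gamma_qpq = 0.000000, Gamma_qqq = 0.000000
  tau = 1.000000: gamma = (-0.833333, 0.625000), gamma' = (-1.333333, 2.000000); Gamma_ppp = -0.043988, Gamma_ppq = 0.000000, Gamma_pqq = 0.000000, Gamma_qpp = -0.211144, Gamma_qpq = 0.000000, Gamma_qqq = 0.000000
step 0: V^p = 1.0000, V^q = -1.0000
step 1: k1 = (0.000000, -0.073059), k2 = (-0.003660, -0.127762), k3 = (-0.003656, -0.127645), k4 = (-0.013232, -0.181469); V <- V + (h/6)(k1 + 2k2 + 2k3 + k4): V^p = 0.9977, V^q = -1.0638
step 2: k1 = (-0.013226, -0.181379), k2 = (-0.030880, -0.232511), k3 = (-0.030743, -0.231479), k4 = (-0.057613, -0.276544); V <- V + (h/6)(k1 + 2k2 + 2k3 + k4): V^p = 0.9815, V^q = -1.1793


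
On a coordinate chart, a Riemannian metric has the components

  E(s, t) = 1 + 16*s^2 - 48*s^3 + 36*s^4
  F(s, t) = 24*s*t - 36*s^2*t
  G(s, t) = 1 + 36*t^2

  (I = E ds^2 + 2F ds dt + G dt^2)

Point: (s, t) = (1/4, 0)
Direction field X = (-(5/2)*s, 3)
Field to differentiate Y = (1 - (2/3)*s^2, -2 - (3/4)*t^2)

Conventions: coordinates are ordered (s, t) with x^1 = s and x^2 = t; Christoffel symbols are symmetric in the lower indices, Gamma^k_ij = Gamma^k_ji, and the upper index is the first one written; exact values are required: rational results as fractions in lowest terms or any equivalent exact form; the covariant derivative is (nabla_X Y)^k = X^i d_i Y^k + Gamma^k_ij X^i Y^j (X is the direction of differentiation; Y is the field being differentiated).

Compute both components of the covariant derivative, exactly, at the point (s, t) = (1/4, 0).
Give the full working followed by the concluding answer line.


E = 89/64, F = 0, G = 1 at the point
E_s = 5/4, E_t = 0, F_s = 0, F_t = 15/4, G_s = 0, G_t = 0
EG - F^2 = 89/64;  g^inv = (64/89) * [[1, 0], [0, 89/64]]
first-kind symbols [ij,l] = (1/2)(d_i g_jl + d_j g_il - d_l g_ij): [ss,s] = E_s/2 = 5/8, [ss,t] = F_s - E_t/2 = 0, [st,s] = E_t/2 = 0, [st,t] = G_s/2 = 0, [tt,s] = F_t - G_s/2 = 15/4, [tt,t] = G_t/2 = 0
Gamma^s_ij = (G*[ij,s] - F*[ij,t])/(EG - F^2), Gamma^t_ij = (E*[ij,t] - F*[ij,s])/(EG - F^2)
Gamma_sss = 40/89, Gamma_sst = 0, Gamma_stt = 240/89, Gamma_tss = 0, Gamma_tst = 0, Gamma_ttt = 0
X = (-5/8, 3), Y = (23/24, -2) at the point

Answer: (nabla_X Y)^s = -17345/1068, (nabla_X Y)^t = 0


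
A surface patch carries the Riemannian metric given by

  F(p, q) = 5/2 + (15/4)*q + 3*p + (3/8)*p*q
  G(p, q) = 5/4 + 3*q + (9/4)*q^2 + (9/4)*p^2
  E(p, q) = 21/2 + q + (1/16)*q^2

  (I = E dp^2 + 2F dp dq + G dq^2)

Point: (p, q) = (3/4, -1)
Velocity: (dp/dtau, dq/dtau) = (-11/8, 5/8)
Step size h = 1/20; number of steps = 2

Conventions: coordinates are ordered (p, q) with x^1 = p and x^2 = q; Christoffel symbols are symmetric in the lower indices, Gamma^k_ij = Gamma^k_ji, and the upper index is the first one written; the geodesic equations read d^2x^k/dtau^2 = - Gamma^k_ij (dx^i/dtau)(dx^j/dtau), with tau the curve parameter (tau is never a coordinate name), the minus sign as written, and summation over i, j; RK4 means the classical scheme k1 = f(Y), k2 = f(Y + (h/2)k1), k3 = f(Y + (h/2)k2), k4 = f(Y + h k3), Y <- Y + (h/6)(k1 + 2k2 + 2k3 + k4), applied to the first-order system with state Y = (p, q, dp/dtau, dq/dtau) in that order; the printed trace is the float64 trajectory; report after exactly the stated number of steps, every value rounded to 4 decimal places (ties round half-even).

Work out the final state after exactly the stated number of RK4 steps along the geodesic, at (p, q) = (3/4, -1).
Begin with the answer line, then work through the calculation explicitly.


Answer: p = 0.6127, q = -0.9417, dp/dtau = -1.3696, dq/dtau = 0.5238

f(Y) = (dp/dtau, dq/dtau, -Gamma^p_ij Y'^i Y'^j, -Gamma^q_ij Y'^i Y'^j) with the Gammas evaluated at the stage position; h = 0.050000; intermediate values shown to 6 dp
step 0: p = 0.7500, q = -1.0000, dp/dtau = -1.3750, dq/dtau = 0.6250
step 1:
  k1: at (p, q) = (0.750000, -1.000000), (dp/dtau, dq/dtau) = (-1.375000, 0.625000); Gamma_ppp = -0.096062, Gamma_ppq = -0.026909, Gamma_pqq = 0.285770, Gamma_qpp = 1.278043, Gamma_qpq = 0.966706, Gamma_qqq = -0.541110; k1 = (-1.375000, 0.625000, 0.023738, -0.543402)
  k2: at (p, q) = (0.715625, -0.984375), (dp/dtau, dq/dtau) = (-1.374407, 0.611415); Gamma_ppp = -0.100203, Gamma_ppq = -0.026357, Gamma_pqq = 0.292096, Gamma_qpp = 1.388045, Gamma_qpq = 0.999384, Gamma_qqq = -0.562650; k2 = (-1.374407, 0.611415, 0.035791, -0.732043)
  k3: at (p, q) = (0.715640, -0.984715), (dp/dtau, dq/dtau) = (-1.374105, 0.606699); Gamma_ppp = -0.099963, Gamma_ppq = -0.026193, Gamma_pqq = 0.292025, Gamma_qpp = 1.387343, Gamma_qpq = 0.998987, Gamma_qqq = -0.562667; k3 = (-1.374105, 0.606699, 0.037584, -0.746777)
  k4: at (p, q) = (0.681295, -0.969665), (dp/dtau, dq/dtau) = (-1.373121, 0.587661); Gamma_ppp = -0.103875, Gamma_ppq = -0.025225, Gamma_pqq = 0.298131, Gamma_qpp = 1.509412, Gamma_qpq = 1.032397, Gamma_qqq = -0.585292; k4 = (-1.373121, 0.587661, 0.052184, -0.977665)
  Y <- Y + (h/6)(k1 + 2k2 + 2k3 + k4): p = 0.6813, q = -0.9696, dp/dtau = -1.3731, dq/dtau = 0.5877
step 2:
  k1: at (p, q) = (0.681290, -0.969593), (dp/dtau, dq/dtau) = (-1.373144, 0.587677); Gamma_ppp = -0.103930, Gamma_ppq = -0.025261, Gamma_pqq = 0.298147, Gamma_qpp = 1.509583, Gamma_qpq = 1.032488, Gamma_qqq = -0.585289; k1 = (-1.373144, 0.587677, 0.052224, -0.977854)
  k2: at (p, q) = (0.646962, -0.954901), (dp/dtau, dq/dtau) = (-1.371839, 0.563231); Gamma_ppp = -0.107708, Gamma_ppq = -0.023949, Gamma_pqq = 0.304057, Gamma_qpp = 1.645966, Gamma_qpq = 1.066749, Gamma_qqq = -0.608969; k2 = (-1.371839, 0.563231, 0.069236, -1.255956)
  k3: at (p, q) = (0.646994, -0.955512), (dp/dtau, dq/dtau) = (-1.371414, 0.556279); Gamma_ppp = -0.107206, Gamma_ppq = -0.023640, Gamma_pqq = 0.303920, Gamma_qpp = 1.644355, Gamma_qpq = 1.065934, Gamma_qqq = -0.608993; k3 = (-1.371414, 0.556279, 0.071514, -1.277836)
  k4: at (p, q) = (0.612720, -0.941779), (dp/dtau, dq/dtau) = (-1.369569, 0.523786); Gamma_ppp = -0.110181, Gamma_ppq = -0.021627, Gamma_pqq = 0.309465, Gamma_qpp = 1.795025, Gamma_qpq = 1.099904, Gamma_qqq = -0.633688; k4 = (-1.369569, 0.523786, 0.090738, -1.615054)
  Y <- Y + (h/6)(k1 + 2k2 + 2k3 + k4): p = 0.6127, q = -0.9417, dp/dtau = -1.3696, dq/dtau = 0.5238


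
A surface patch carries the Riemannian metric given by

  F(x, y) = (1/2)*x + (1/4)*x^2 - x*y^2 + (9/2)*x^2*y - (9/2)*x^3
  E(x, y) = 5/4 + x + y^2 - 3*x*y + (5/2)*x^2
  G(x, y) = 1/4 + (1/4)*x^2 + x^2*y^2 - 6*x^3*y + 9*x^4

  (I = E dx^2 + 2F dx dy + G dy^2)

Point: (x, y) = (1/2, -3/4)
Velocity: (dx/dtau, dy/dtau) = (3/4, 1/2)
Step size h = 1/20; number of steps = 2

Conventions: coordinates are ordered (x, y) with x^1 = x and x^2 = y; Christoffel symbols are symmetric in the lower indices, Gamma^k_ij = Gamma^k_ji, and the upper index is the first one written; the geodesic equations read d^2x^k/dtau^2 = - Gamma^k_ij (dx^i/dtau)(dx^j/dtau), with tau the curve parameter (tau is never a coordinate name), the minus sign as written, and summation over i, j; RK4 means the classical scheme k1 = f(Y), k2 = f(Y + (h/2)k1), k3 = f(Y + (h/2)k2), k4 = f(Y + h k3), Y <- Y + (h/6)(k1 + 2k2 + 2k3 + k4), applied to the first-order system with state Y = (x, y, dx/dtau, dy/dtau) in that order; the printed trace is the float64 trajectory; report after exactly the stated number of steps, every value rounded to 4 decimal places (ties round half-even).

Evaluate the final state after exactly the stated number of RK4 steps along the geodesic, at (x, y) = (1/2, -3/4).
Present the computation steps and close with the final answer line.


f(Y) = (dx/dtau, dy/dtau, -Gamma^x_ij Y'^i Y'^j, -Gamma^y_ij Y'^i Y'^j) with the Gammas evaluated at the stage position; h = 0.050000; intermediate values shown to 6 dp
step 0: x = 0.5000, y = -0.7500, dx/dtau = 0.7500, dy/dtau = 0.5000
step 1:
  k1: at (x, y) = (0.500000, -0.750000), (dx/dtau, dy/dtau) = (0.750000, 0.500000); Gamma_xxx = -0.536185, Gamma_xxy = 0.797580, Gamma_xyy = -1.032944, Gamma_yxx = -3.675092, Gamma_yxy = 3.447397, Gamma_yyy = -1.256427; k1 = (0.750000, 0.500000, -0.038345, -0.204202)
  k2: at (x, y) = (0.518750, -0.737500), (dx/dtau, dy/dtau) = (0.749041, 0.494895); Gamma_xxx = -0.574411, Gamma_xxy = 0.869062, Gamma_xyy = -1.134195, Gamma_yxx = -3.573518, Gamma_yxy = 3.458629, Gamma_yyy = -1.322599; k2 = (0.749041, 0.494895, -0.044248, -0.235305)
  k3: at (x, y) = (0.518726, -0.737628), (dx/dtau, dy/dtau) = (0.748894, 0.494117); Gamma_xxx = -0.574574, Gamma_xxy = 0.869116, Gamma_xyy = -1.134143, Gamma_yxx = -3.573948, Gamma_yxy = 3.458783, Gamma_yyy = -1.322640; k3 = (0.748894, 0.494117, -0.044070, -0.232441)
  k4: at (x, y) = (0.537445, -0.725294), (dx/dtau, dy/dtau) = (0.747797, 0.488378); Gamma_xxx = -0.610067, Gamma_xxy = 0.940264, Gamma_xyy = -1.240264, Gamma_yxx = -3.472217, Gamma_yxy = 3.464887, Gamma_yyy = -1.388334; k4 = (0.747797, 0.488378, -0.049814, -0.258006)
  Y <- Y + (h/6)(k1 + 2k2 + 2k3 + k4): x = 0.5374, y = -0.7253, dx/dtau = 0.7478, dy/dtau = 0.4884
step 2:
  k1: at (x, y) = (0.537447, -0.725280), (dx/dtau, dy/dtau) = (0.747793, 0.488353); Gamma_xxx = -0.610049, Gamma_xxy = 0.940257, Gamma_xyy = -1.240269, Gamma_yxx = -3.472172, Gamma_yxy = 3.464870, Gamma_yyy = -1.388329; k1 = (0.747793, 0.488353, -0.049814, -0.257928)
  k2: at (x, y) = (0.556142, -0.713071), (dx/dtau, dy/dtau) = (0.746548, 0.481904); Gamma_xxx = -0.642956, Gamma_xxy = 1.011014, Gamma_xyy = -1.351274, Gamma_yxx = -3.371047, Gamma_yxy = 3.466513, Gamma_yyy = -1.453531; k2 = (0.746548, 0.481904, -0.055305, -0.277903)
  k3: at (x, y) = (0.556111, -0.713232), (dx/dtau, dy/dtau) = (0.746411, 0.481405); Gamma_xxx = -0.643166, Gamma_xxy = 1.011091, Gamma_xyy = -1.351200, Gamma_yxx = -3.371555, Gamma_yxy = 3.466718, Gamma_yyy = -1.453592; k3 = (0.746411, 0.481405, -0.055154, -0.276101)
  k4: at (x, y) = (0.574768, -0.701210), (dx/dtau, dy/dtau) = (0.745036, 0.474547); Gamma_xxx = -0.673762, Gamma_xxy = 1.081463, Gamma_xyy = -1.467041, Gamma_yxx = -3.271907, Gamma_yxy = 3.464623, Gamma_yyy = -1.518339; k4 = (0.745036, 0.474547, -0.060352, -0.291781)
  Y <- Y + (h/6)(k1 + 2k2 + 2k3 + k4): x = 0.5748, y = -0.7012, dx/dtau = 0.7450, dy/dtau = 0.4745

Answer: x = 0.5748, y = -0.7012, dx/dtau = 0.7450, dy/dtau = 0.4745


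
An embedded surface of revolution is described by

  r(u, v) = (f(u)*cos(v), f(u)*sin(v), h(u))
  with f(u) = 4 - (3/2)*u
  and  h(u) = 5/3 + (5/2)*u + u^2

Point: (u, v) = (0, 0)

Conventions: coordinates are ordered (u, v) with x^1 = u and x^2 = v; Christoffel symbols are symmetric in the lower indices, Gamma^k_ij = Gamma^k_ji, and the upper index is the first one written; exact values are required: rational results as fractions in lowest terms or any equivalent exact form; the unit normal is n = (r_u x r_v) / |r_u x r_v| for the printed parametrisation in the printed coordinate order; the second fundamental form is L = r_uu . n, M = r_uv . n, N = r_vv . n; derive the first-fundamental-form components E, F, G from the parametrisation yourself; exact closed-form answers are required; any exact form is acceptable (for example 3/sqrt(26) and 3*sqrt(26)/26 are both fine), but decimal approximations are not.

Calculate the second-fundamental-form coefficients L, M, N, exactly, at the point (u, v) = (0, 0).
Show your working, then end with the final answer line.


f = 4, f' = -3/2, f'' = 0, h' = 5/2, h'' = 2
E = 17/2, F = 0, G = 16; answer radicand W^2 = 17/2
unnormalised second-form numerators: l = -3, m = 0, n = 10; L = l/sqrt(17/2), and similarly M = m/sqrt(W^2), N = n/sqrt(W^2)

Answer: L = -3*sqrt(34)/17, M = 0, N = 10*sqrt(34)/17


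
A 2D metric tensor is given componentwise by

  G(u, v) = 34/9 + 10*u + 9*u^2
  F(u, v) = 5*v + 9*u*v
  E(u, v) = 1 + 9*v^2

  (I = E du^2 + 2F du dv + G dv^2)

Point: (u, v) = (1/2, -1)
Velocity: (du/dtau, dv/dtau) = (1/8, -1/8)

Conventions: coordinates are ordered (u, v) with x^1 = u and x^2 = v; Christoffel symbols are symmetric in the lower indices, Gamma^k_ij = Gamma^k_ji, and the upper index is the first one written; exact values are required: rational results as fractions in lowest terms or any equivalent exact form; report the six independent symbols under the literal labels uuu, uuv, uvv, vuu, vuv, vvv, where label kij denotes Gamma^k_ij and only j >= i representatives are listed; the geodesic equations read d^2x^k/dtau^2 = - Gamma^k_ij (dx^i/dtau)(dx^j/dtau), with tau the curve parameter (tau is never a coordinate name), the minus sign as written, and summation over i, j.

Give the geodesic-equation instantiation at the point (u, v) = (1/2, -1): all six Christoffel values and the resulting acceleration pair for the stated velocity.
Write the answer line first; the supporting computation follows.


Answer: Gamma_uuu = 0, Gamma_uuv = -324/721, Gamma_uvv = 0, Gamma_vuu = 0, Gamma_vuv = 342/721, Gamma_vvv = 0; accelerations (d^2u/dtau^2, d^2v/dtau^2) = (-81/5768, 171/11536)

E = 10, F = -19/2, G = 397/36 at the point
E_u = 0, E_v = -18, F_u = -9, F_v = 19/2, G_u = 19, G_v = 0
EG - F^2 = 721/36;  g^inv = (36/721) * [[397/36, 19/2], [19/2, 10]]
first-kind symbols [ij,l] = (1/2)(d_i g_jl + d_j g_il - d_l g_ij): [uu,u] = E_u/2 = 0, [uu,v] = F_u - E_v/2 = 0, [uv,u] = E_v/2 = -9, [uv,v] = G_u/2 = 19/2, [vv,u] = F_v - G_u/2 = 0, [vv,v] = G_v/2 = 0
Gamma^u_ij = (G*[ij,u] - F*[ij,v])/(EG - F^2), Gamma^v_ij = (E*[ij,v] - F*[ij,u])/(EG - F^2)
Gamma_uuu = 0, Gamma_uuv = -324/721, Gamma_uvv = 0, Gamma_vuu = 0, Gamma_vuv = 342/721, Gamma_vvv = 0
d^2u/dtau^2 = -(Gamma_uuu*(1/8)^2 + 2*Gamma_uuv*(1/8)*(-1/8) + Gamma_uvv*(-1/8)^2) = -81/5768
d^2v/dtau^2 = -(Gamma_vuu*(1/8)^2 + 2*Gamma_vuv*(1/8)*(-1/8) + Gamma_vvv*(-1/8)^2) = 171/11536


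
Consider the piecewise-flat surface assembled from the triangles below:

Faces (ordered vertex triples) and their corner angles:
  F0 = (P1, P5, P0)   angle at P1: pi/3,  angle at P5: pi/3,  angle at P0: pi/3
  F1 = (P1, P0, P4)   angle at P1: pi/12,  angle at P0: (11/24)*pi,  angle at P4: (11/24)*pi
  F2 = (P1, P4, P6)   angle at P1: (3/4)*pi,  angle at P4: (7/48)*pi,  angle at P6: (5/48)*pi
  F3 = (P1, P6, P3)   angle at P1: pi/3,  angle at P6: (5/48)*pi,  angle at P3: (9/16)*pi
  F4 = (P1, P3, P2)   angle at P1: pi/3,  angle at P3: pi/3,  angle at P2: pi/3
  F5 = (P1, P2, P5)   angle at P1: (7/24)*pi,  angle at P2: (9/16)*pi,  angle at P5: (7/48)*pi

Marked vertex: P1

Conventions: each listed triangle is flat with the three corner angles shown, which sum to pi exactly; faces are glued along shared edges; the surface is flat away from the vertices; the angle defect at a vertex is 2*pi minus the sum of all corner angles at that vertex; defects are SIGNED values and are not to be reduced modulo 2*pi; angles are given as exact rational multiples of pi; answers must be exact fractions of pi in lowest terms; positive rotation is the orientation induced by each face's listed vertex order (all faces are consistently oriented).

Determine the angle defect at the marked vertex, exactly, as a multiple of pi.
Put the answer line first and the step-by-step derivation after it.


Answer: defect(P1) = -pi/8

Sum of corner angles at P1: (17/8)*pi
defect = 2*pi - (17/8)*pi


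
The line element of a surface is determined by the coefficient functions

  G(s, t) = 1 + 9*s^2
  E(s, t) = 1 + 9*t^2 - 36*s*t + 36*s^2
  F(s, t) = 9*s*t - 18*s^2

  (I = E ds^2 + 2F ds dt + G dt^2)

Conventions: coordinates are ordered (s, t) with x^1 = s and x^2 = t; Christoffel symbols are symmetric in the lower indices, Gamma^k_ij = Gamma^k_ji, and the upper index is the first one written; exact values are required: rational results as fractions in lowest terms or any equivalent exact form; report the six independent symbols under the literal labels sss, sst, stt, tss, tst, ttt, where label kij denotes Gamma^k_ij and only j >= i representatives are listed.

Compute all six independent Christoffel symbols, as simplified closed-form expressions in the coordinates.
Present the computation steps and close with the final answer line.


E = 1 + 9*t^2 - 36*s*t + 36*s^2; F = 9*s*t - 18*s^2; G = 1 + 9*s^2
Gamma^k_ij = (1/2) g^{kl} (d_i g_jl + d_j g_il - d_l g_ij), with g^inv = (1/(EG-F^2)) [[G, -F], [-F, E]]
first partials: E_s = -36*t + 72*s, E_t = 18*t - 36*s, F_s = 9*t - 36*s, F_t = 9*s, G_s = 18*s, G_t = 0
D = EG - F^2 = 1 + 9*t^2 - 36*s*t + 45*s^2
expanded: Gamma^s_ss = (G E_s - 2F F_s + F E_t)/(2D), Gamma^s_st = (G E_t - F G_s)/(2D), Gamma^s_tt = (2G F_t - G G_s - F G_t)/(2D), Gamma^t_ss = (2E F_s - E E_t - F E_s)/(2D), Gamma^t_st = (E G_s - F E_t)/(2D), Gamma^t_tt = (E G_t - 2F F_t + F G_s)/(2D); substitute and cancel common factors

Answer: Gamma_sss = (36*s - 18*t)/(45*s^2 - 36*s*t + 9*t^2 + 1), Gamma_sst = (-18*s + 9*t)/(45*s^2 - 36*s*t + 9*t^2 + 1), Gamma_stt = 0, Gamma_tss = -18*s/(45*s^2 - 36*s*t + 9*t^2 + 1), Gamma_tst = 9*s/(45*s^2 - 36*s*t + 9*t^2 + 1), Gamma_ttt = 0


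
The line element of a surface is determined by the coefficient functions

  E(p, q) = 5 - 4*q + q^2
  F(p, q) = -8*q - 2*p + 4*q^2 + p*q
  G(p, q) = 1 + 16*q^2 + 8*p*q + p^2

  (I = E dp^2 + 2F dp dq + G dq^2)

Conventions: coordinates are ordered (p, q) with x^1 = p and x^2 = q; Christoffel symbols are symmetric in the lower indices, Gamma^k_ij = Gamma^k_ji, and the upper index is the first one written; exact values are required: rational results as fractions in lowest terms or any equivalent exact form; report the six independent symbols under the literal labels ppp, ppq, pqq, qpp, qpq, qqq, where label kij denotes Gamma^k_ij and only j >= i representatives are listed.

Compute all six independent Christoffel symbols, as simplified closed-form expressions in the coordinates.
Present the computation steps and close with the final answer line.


E = 5 - 4*q + q^2; F = -8*q - 2*p + 4*q^2 + p*q; G = 1 + 16*q^2 + 8*p*q + p^2
Gamma^k_ij = (1/2) g^{kl} (d_i g_jl + d_j g_il - d_l g_ij), with g^inv = (1/(EG-F^2)) [[G, -F], [-F, E]]
first partials: E_p = 0, E_q = -4 + 2*q, F_p = -2 + q, F_q = -8 + 8*q + p, G_p = 8*q + 2*p, G_q = 32*q + 8*p
D = EG - F^2 = 5 - 4*q + 17*q^2 + 8*p*q + p^2
expanded: Gamma^p_pp = (G E_p - 2F F_p + F E_q)/(2D), Gamma^p_pq = (G E_q - F G_p)/(2D), Gamma^p_qq = (2G F_q - G G_p - F G_q)/(2D), Gamma^q_pp = (2E F_p - E E_q - F E_p)/(2D), Gamma^q_pq = (E G_p - F E_q)/(2D), Gamma^q_qq = (E G_q - 2F F_q + F G_p)/(2D); substitute and cancel common factors

Answer: Gamma_ppp = 0, Gamma_ppq = (q - 2)/(p^2 + 8*p*q + 17*q^2 - 4*q + 5), Gamma_pqq = (4*q - 8)/(p^2 + 8*p*q + 17*q^2 - 4*q + 5), Gamma_qpp = 0, Gamma_qpq = (p + 4*q)/(p^2 + 8*p*q + 17*q^2 - 4*q + 5), Gamma_qqq = (4*p + 16*q)/(p^2 + 8*p*q + 17*q^2 - 4*q + 5)


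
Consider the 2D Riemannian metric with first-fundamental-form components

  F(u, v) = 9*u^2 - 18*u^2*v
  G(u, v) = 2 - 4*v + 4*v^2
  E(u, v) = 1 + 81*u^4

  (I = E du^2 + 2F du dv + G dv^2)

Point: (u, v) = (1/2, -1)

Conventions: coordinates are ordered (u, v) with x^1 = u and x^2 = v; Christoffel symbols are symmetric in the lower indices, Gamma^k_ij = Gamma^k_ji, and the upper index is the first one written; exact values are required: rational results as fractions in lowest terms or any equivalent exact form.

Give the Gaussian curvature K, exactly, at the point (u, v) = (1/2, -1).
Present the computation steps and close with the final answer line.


E = 97/16, F = 27/4, G = 10, EG - F^2 = 241/16 at the point
E_u = 81/2, E_v = 0, F_u = 27, F_v = -9/2, G_u = 0, G_v = -12
E_vv = 0, F_uv = -18, G_uu = 0
Apply the Brioschi formula K = (det M1 - det M2)/(EG - F^2)^2 over the derivative matrices of E, F, G.
M1 = [[-E_vv/2 + F_uv - G_uu/2, E_u/2, F_u - E_v/2], [F_v - G_u/2, E, F], [G_v/2, F, G]] = [[-18, 81/4, 27], [-9/2, 97/16, 27/4], [-6, 27/4, 10]]; det M1 = -18
M2 = [[0, E_v/2, G_u/2], [E_v/2, E, F], [G_u/2, F, G]] = [[0, 0, 0], [0, 97/16, 27/4], [0, 27/4, 10]]; det M2 = 0
det M1 - det M2 = -18; K = -18 / (241/16)^2 = -4608/58081

Answer: K = -4608/58081


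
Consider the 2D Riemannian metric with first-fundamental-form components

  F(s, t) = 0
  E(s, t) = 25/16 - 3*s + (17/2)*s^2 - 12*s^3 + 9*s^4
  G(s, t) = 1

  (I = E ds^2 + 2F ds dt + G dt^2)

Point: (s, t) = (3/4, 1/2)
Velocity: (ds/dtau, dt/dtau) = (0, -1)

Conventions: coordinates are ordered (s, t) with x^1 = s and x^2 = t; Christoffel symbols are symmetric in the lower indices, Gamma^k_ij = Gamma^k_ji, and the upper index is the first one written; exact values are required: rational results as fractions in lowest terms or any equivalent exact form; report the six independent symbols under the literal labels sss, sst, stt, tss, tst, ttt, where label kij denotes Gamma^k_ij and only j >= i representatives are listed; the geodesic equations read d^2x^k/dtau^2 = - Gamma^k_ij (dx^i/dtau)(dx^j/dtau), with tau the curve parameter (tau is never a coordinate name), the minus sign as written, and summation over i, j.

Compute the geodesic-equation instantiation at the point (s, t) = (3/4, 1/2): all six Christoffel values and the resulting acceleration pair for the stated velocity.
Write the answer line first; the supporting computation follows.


Answer: Gamma_sss = 600/481, Gamma_sst = 0, Gamma_stt = 0, Gamma_tss = 0, Gamma_tst = 0, Gamma_ttt = 0; accelerations (d^2s/dtau^2, d^2t/dtau^2) = (0, 0)

E = 481/256, F = 0, G = 1 at the point
E_s = 75/16, E_t = 0, F_s = 0, F_t = 0, G_s = 0, G_t = 0
EG - F^2 = 481/256;  g^inv = (256/481) * [[1, 0], [0, 481/256]]
first-kind symbols [ij,l] = (1/2)(d_i g_jl + d_j g_il - d_l g_ij): [ss,s] = E_s/2 = 75/32, [ss,t] = F_s - E_t/2 = 0, [st,s] = E_t/2 = 0, [st,t] = G_s/2 = 0, [tt,s] = F_t - G_s/2 = 0, [tt,t] = G_t/2 = 0
Gamma^s_ij = (G*[ij,s] - F*[ij,t])/(EG - F^2), Gamma^t_ij = (E*[ij,t] - F*[ij,s])/(EG - F^2)
Gamma_sss = 600/481, Gamma_sst = 0, Gamma_stt = 0, Gamma_tss = 0, Gamma_tst = 0, Gamma_ttt = 0
d^2s/dtau^2 = -(Gamma_sss*(0)^2 + 2*Gamma_sst*(0)*(-1) + Gamma_stt*(-1)^2) = 0
d^2t/dtau^2 = -(Gamma_tss*(0)^2 + 2*Gamma_tst*(0)*(-1) + Gamma_ttt*(-1)^2) = 0


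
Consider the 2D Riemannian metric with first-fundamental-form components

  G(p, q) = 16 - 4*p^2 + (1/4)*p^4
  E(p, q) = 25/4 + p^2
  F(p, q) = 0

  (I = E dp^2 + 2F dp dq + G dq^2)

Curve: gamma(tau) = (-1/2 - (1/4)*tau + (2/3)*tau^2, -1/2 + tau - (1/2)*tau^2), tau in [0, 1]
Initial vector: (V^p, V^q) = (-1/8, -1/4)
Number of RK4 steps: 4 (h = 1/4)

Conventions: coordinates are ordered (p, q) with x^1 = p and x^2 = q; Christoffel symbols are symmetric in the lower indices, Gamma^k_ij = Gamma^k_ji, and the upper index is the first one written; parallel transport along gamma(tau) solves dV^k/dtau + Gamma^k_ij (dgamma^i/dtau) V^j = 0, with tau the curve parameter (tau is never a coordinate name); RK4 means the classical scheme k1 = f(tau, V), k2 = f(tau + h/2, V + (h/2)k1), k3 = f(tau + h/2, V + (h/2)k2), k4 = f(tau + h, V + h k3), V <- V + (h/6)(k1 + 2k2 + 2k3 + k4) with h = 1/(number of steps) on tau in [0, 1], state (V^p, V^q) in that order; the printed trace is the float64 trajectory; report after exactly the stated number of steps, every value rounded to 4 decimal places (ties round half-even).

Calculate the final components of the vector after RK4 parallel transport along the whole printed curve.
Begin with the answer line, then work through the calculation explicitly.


Answer: V^p = -0.1627, V^q = -0.2340

gamma'(tau) = (-1/4 + (4/3)*tau, 1 - tau); f(tau, V)^k = -Gamma^k_ij(gamma(tau)) gamma'^i(tau) V^j; h = 1/4; intermediate values shown to 6 dp
curve data and Christoffel symbols at the stage parameters:
  tau = 0.000000: gamma = (-0.500000, -0.500000), gamma' = (-0.250000, 1.000000); Gamma_ppp = -0.076923, Gamma_ppq = 0.000000, Gamma_pqq = -0.298077, Gamma_qpp = 0.000000, Gamma_qpq = 0.129032, Gamma_qqq = 0.000000
  tau = 0.125000: gamma = (-0.520833, -0.382812), gamma' = (-0.083333, 0.875000); Gamma_ppp = -0.079867, Gamma_ppq = 0.000000, Gamma_pqq = -0.308635, Gamma_qpp = 0.000000, Gamma_qpq = 0.134778, Gamma_qqq = 0.000000
  tau = 0.250000: gamma = (-0.520833, -0.281250), gamma' = (0.083333, 0.750000); Gamma_ppp = -0.079867, Gamma_ppq = 0.000000, Gamma_pqq = -0.308635, Gamma_qpp = 0.000000, Gamma_qpq = 0.134778, Gamma_qqq = 0.000000
  tau = 0.375000: gamma = (-0.500000, -0.195312), gamma' = (0.250000, 0.625000); Gamma_ppp = -0.076923, Gamma_ppq = 0.000000, Gamma_pqq = -0.298077, Gamma_qpp = 0.000000, Gamma_qpq = 0.129032, Gamma_qqq = 0.000000
  tau = 0.500000: gamma = (-0.458333, -0.125000), gamma' = (0.416667, 0.500000); Gamma_ppp = -0.070949, Gamma_ppq = 0.000000, Gamma_pqq = -0.276343, Gamma_qpp = 0.000000, Gamma_qpq = 0.117673, Gamma_qqq = 0.000000
  tau = 0.625000: gamma = (-0.395833, -0.070312), gamma' = (0.583333, 0.375000); Gamma_ppp = -0.061784, Gamma_ppq = 0.000000, Gamma_pqq = -0.242297, Gamma_qpp = 0.000000, Gamma_qpq = 0.100935, Gamma_qqq = 0.000000
  tau = 0.750000: gamma = (-0.312500, -0.031250), gamma' = (0.750000, 0.250000); Gamma_ppp = -0.049231, Gamma_ppq = 0.000000, Gamma_pqq = -0.194519, Gamma_qpp = 0.000000, Gamma_qpq = 0.079090, Gamma_qqq = 0.000000
  tau = 0.875000: gamma = (-0.208333, -0.007812), gamma' = (0.916667, 0.125000); Gamma_ppp = -0.033103, Gamma_ppq = 0.000000, Gamma_pqq = -0.131695, Gamma_qpp = 0.000000, Gamma_qpq = 0.052367, Gamma_qqq = 0.000000
  tau = 1.000000: gamma = (-0.083333, 0.000000), gamma' = (1.083333, 0.000000); Gamma_ppp = -0.013319, Gamma_ppq = 0.000000, Gamma_pqq = -0.053228, Gamma_qpp = 0.000000, Gamma_qpq = 0.020851, Gamma_qqq = 0.000000
step 0: V^p = -0.1250, V^q = -0.2500
step 1: k1 = (-0.072115, 0.008065), k2 = (-0.066350, 0.013008), k3 = (-0.066188, 0.012930), k4 = (-0.058063, 0.017080); V <- V + (h/6)(k1 + 2k2 + 2k3 + k4): V^p = -0.1415, V^q = -0.2468
step 2: k1 = (-0.058068, 0.017072), k2 = (-0.048439, 0.019886), k3 = (-0.048351, 0.019778), k4 = (-0.037956, 0.020893); V <- V + (h/6)(k1 + 2k2 + 2k3 + k4): V^p = -0.1535, V^q = -0.2419
step 3: k1 = (-0.037963, 0.020894), k2 = (-0.027447, 0.020080), k3 = (-0.027409, 0.020037), k4 = (-0.017442, 0.017223); V <- V + (h/6)(k1 + 2k2 + 2k3 + k4): V^p = -0.1604, V^q = -0.2370
step 4: k1 = (-0.017447, 0.017229), k2 = (-0.008800, 0.012336), k3 = (-0.008777, 0.012359), k4 = (-0.002346, 0.005283); V <- V + (h/6)(k1 + 2k2 + 2k3 + k4): V^p = -0.1627, V^q = -0.2340


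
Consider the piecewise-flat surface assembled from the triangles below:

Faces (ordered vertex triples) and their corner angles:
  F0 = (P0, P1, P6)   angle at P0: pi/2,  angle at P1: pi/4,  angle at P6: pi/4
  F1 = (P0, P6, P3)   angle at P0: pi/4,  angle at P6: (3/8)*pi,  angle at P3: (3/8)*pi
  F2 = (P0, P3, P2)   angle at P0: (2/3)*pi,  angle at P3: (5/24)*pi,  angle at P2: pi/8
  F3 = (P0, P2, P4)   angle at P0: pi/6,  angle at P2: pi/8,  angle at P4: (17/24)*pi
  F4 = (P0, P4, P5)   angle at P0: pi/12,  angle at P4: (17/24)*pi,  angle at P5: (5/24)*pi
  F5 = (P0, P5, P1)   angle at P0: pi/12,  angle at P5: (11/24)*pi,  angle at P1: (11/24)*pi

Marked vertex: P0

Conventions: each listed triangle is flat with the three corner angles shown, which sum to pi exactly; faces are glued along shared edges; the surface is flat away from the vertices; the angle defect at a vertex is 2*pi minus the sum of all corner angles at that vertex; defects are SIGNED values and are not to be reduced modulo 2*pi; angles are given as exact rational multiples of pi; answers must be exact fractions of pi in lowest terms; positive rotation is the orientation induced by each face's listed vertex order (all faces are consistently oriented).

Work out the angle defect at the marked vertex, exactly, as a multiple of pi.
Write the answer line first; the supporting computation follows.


Answer: defect(P0) = pi/4

Sum of corner angles at P0: (7/4)*pi
defect = 2*pi - (7/4)*pi


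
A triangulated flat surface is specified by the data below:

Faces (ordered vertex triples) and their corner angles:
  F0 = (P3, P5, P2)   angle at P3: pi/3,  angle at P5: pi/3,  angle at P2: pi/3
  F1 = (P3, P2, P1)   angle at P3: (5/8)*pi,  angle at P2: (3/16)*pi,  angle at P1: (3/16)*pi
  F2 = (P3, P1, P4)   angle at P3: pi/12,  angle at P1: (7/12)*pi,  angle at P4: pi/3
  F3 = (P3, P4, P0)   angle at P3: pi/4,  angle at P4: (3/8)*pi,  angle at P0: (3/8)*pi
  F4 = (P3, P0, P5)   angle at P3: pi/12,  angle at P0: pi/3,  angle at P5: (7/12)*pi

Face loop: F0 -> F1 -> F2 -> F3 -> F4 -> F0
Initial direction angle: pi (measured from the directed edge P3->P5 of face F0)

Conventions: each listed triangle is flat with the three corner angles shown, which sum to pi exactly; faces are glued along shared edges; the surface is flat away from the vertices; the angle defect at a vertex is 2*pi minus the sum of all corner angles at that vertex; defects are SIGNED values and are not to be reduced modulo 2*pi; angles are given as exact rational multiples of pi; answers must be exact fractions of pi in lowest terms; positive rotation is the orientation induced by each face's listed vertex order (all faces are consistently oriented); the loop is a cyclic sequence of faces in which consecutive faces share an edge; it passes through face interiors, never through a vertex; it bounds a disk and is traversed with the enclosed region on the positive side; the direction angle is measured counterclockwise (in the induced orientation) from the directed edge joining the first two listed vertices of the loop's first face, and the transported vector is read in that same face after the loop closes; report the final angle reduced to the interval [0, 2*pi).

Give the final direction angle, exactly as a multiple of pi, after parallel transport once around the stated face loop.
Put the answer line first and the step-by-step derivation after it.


Answer: final direction angle = (13/8)*pi

enclosed vertex P3: corner angles sum to (11/8)*pi, defect = 2*pi - (11/8)*pi = (5/8)*pi
the final direction is the initial angle plus the enclosed defects, taken mod 2*pi in the induced orientation
final angle = pi + (5/8)*pi = (13/8)*pi (mod 2*pi)


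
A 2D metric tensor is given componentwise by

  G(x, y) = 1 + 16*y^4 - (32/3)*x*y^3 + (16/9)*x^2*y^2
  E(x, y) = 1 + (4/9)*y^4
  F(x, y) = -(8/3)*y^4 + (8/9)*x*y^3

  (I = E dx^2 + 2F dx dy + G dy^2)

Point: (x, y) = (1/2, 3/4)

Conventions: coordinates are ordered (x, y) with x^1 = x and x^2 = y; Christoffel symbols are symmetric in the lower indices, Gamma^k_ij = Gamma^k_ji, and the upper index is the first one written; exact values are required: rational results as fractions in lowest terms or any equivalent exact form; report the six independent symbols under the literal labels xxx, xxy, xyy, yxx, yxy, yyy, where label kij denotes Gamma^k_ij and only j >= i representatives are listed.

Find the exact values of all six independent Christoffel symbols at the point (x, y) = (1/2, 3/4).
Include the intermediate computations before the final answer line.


E = 73/64, F = -21/32, G = 65/16 at the point
E_x = 0, E_y = 3/4, F_x = 3/8, F_y = -15/4, G_x = -7/2, G_y = 56/3
EG - F^2 = 269/64;  g^inv = (64/269) * [[65/16, 21/32], [21/32, 73/64]]
first-kind symbols [ij,l] = (1/2)(d_i g_jl + d_j g_il - d_l g_ij): [xx,x] = E_x/2 = 0, [xx,y] = F_x - E_y/2 = 0, [xy,x] = E_y/2 = 3/8, [xy,y] = G_x/2 = -7/4, [yy,x] = F_y - G_x/2 = -2, [yy,y] = G_y/2 = 28/3
Gamma^x_ij = (G*[ij,x] - F*[ij,y])/(EG - F^2), Gamma^y_ij = (E*[ij,y] - F*[ij,x])/(EG - F^2)

Answer: Gamma_xxx = 0, Gamma_xxy = 24/269, Gamma_xyy = -128/269, Gamma_yxx = 0, Gamma_yxy = -112/269, Gamma_yyy = 1792/807


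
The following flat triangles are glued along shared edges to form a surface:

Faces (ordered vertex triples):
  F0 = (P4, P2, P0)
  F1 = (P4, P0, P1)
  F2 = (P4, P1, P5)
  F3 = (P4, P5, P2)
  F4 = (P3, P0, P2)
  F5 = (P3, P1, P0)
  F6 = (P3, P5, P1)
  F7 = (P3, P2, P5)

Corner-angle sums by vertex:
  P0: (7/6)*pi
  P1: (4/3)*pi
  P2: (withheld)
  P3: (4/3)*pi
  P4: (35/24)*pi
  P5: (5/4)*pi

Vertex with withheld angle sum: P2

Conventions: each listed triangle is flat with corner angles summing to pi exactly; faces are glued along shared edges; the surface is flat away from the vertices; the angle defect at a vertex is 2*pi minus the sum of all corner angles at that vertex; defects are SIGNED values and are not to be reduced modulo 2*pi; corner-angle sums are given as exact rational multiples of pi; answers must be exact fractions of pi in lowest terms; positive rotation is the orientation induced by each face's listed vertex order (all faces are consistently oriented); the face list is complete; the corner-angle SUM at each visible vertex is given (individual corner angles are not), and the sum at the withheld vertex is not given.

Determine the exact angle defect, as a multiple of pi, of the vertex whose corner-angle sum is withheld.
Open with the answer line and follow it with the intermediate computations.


Answer: defect(P2) = (13/24)*pi

V = 6, E = 12, F = 8; chi = V - E + F = 2
Gauss-Bonnet: total defect = 2*pi*chi = 4*pi; visible defects sum to (83/24)*pi


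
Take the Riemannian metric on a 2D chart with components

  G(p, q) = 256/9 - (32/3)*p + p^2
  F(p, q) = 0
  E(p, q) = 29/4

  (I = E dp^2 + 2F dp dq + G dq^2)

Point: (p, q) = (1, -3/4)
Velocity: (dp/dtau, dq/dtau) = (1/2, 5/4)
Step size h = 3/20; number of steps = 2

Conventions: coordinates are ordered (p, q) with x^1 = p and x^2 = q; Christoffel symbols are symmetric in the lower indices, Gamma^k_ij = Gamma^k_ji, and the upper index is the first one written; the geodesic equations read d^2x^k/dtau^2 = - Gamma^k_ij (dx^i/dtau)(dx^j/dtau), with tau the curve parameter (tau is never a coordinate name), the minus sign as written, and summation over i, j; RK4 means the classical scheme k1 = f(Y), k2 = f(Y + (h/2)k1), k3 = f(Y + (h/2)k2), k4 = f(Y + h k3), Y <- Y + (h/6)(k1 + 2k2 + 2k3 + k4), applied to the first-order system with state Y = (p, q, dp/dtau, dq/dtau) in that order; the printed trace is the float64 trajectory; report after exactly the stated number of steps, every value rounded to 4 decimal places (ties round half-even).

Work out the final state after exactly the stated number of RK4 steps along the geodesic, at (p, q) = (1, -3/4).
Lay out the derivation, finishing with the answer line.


f(Y) = (dp/dtau, dq/dtau, -Gamma^p_ij Y'^i Y'^j, -Gamma^q_ij Y'^i Y'^j) with the Gammas evaluated at the stage position; h = 0.150000; intermediate values shown to 6 dp
step 0: p = 1.0000, q = -0.7500, dp/dtau = 0.5000, dq/dtau = 1.2500
step 1:
  k1: at (p, q) = (1.000000, -0.750000), (dp/dtau, dq/dtau) = (0.500000, 1.250000); Gamma_ppp = 0.000000, Gamma_ppq = 0.000000, Gamma_pqq = 0.597701, Gamma_qpp = 0.000000, Gamma_qpq = -0.230769, Gamma_qqq = 0.000000; k1 = (0.500000, 1.250000, -0.933908, 0.288462)
  k2: at (p, q) = (1.037500, -0.656250), (dp/dtau, dq/dtau) = (0.429957, 1.271635); Gamma_ppp = 0.000000, Gamma_ppq = 0.000000, Gamma_pqq = 0.592529, Gamma_qpp = 0.000000, Gamma_qpq = -0.232784, Gamma_qqq = 0.000000; k2 = (0.429957, 1.271635, -0.958151, 0.254548)
  k3: at (p, q) = (1.032247, -0.654627), (dp/dtau, dq/dtau) = (0.428139, 1.269091); Gamma_ppp = 0.000000, Gamma_ppq = 0.000000, Gamma_pqq = 0.593253, Gamma_qpp = 0.000000, Gamma_qpq = -0.232499, Gamma_qqq = 0.000000; k3 = (0.428139, 1.269091, -0.955489, 0.252656)
  k4: at (p, q) = (1.064221, -0.559636), (dp/dtau, dq/dtau) = (0.356677, 1.287898); Gamma_ppp = 0.000000, Gamma_ppq = 0.000000, Gamma_pqq = 0.588843, Gamma_qpp = 0.000000, Gamma_qpq = -0.234241, Gamma_qqq = 0.000000; k4 = (0.356677, 1.287898, -0.976704, 0.215203)
  Y <- Y + (h/6)(k1 + 2k2 + 2k3 + k4): p = 1.0643, q = -0.5595, dp/dtau = 0.3566, dq/dtau = 1.2880
step 2:
  k1: at (p, q) = (1.064322, -0.559516), (dp/dtau, dq/dtau) = (0.356553, 1.287952); Gamma_ppp = 0.000000, Gamma_ppq = 0.000000, Gamma_pqq = 0.588829, Gamma_qpp = 0.000000, Gamma_qpq = -0.234246, Gamma_qqq = 0.000000; k1 = (0.356553, 1.287952, -0.976762, 0.215142)
  k2: at (p, q) = (1.091063, -0.462920), (dp/dtau, dq/dtau) = (0.283296, 1.304087); Gamma_ppp = 0.000000, Gamma_ppq = 0.000000, Gamma_pqq = 0.585141, Gamma_qpp = 0.000000, Gamma_qpq = -0.235723, Gamma_qqq = 0.000000; k2 = (0.283296, 1.304087, -0.995116, 0.174172)
  k3: at (p, q) = (1.085569, -0.461710), (dp/dtau, dq/dtau) = (0.281919, 1.301015); Gamma_ppp = 0.000000, Gamma_ppq = 0.000000, Gamma_pqq = 0.585899, Gamma_qpp = 0.000000, Gamma_qpq = -0.235418, Gamma_qqq = 0.000000; k3 = (0.281919, 1.301015, -0.991715, 0.172694)
  k4: at (p, q) = (1.106610, -0.364364), (dp/dtau, dq/dtau) = (0.207795, 1.313856); Gamma_ppp = 0.000000, Gamma_ppq = 0.000000, Gamma_pqq = 0.582996, Gamma_qpp = 0.000000, Gamma_qpq = -0.236590, Gamma_qqq = 0.000000; k4 = (0.207795, 1.313856, -1.006378, 0.129184)
  Y <- Y + (h/6)(k1 + 2k2 + 2k3 + k4): p = 1.1067, q = -0.3642, dp/dtau = 0.2076, dq/dtau = 1.3139

Answer: p = 1.1067, q = -0.3642, dp/dtau = 0.2076, dq/dtau = 1.3139


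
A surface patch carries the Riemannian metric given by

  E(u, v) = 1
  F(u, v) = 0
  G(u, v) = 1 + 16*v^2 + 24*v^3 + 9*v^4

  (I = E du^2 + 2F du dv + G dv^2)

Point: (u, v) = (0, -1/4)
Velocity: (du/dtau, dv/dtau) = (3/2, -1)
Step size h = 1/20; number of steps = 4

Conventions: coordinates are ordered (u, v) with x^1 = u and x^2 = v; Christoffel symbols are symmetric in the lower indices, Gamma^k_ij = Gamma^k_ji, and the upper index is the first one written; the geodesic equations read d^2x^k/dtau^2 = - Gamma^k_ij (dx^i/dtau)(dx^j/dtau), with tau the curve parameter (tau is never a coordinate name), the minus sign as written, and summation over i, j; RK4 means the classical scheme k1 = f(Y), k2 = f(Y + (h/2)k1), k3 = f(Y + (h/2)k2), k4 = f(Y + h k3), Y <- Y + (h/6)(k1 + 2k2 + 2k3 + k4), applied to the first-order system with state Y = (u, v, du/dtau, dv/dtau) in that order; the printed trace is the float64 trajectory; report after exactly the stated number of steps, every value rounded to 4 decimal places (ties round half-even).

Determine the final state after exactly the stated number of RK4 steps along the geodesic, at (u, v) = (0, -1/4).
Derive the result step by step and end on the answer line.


f(Y) = (du/dtau, dv/dtau, -Gamma^u_ij Y'^i Y'^j, -Gamma^v_ij Y'^i Y'^j) with the Gammas evaluated at the stage position; h = 0.050000; intermediate values shown to 6 dp
step 0: u = 0.0000, v = -0.2500, du/dtau = 1.5000, dv/dtau = -1.0000
step 1:
  k1: at (u, v) = (0.000000, -0.250000), (du/dtau, dv/dtau) = (1.500000, -1.000000); Gamma_uuu = 0.000000, Gamma_uuv = 0.000000, Gamma_uvv = 0.000000, Gamma_vuu = 0.000000, Gamma_vuv = 0.000000, Gamma_vvv = -1.223529; k1 = (1.500000, -1.000000, 0.000000, 1.223529)
  k2: at (u, v) = (0.037500, -0.275000), (du/dtau, dv/dtau) = (1.500000, -0.969412); Gamma_uuu = 0.000000, Gamma_uuv = 0.000000, Gamma_uvv = 0.000000, Gamma_vuu = 0.000000, Gamma_vuv = 0.000000, Gamma_vvv = -1.164268; k2 = (1.500000, -0.969412, 0.000000, 1.094131)
  k3: at (u, v) = (0.037500, -0.274235), (du/dtau, dv/dtau) = (1.500000, -0.972647); Gamma_uuu = 0.000000, Gamma_uuv = 0.000000, Gamma_uvv = 0.000000, Gamma_vuu = 0.000000, Gamma_vuv = 0.000000, Gamma_vvv = -1.166214; k3 = (1.500000, -0.972647, 0.000000, 1.103287)
  k4: at (u, v) = (0.075000, -0.298632), (du/dtau, dv/dtau) = (1.500000, -0.944836); Gamma_uuu = 0.000000, Gamma_uuv = 0.000000, Gamma_uvv = 0.000000, Gamma_vuu = 0.000000, Gamma_vuv = 0.000000, Gamma_vvv = -1.100937; k4 = (1.500000, -0.944836, 0.000000, 0.982823)
  Y <- Y + (h/6)(k1 + 2k2 + 2k3 + k4): u = 0.0750, v = -0.2986, du/dtau = 1.5000, dv/dtau = -0.9450
step 2:
  k1: at (u, v) = (0.075000, -0.298575), (du/dtau, dv/dtau) = (1.500000, -0.944990); Gamma_uuu = 0.000000, Gamma_uuv = 0.000000, Gamma_uvv = 0.000000, Gamma_vuu = 0.000000, Gamma_vuv = 0.000000, Gamma_vvv = -1.101098; k1 = (1.500000, -0.944990, 0.000000, 0.983288)
  k2: at (u, v) = (0.112500, -0.322199), (du/dtau, dv/dtau) = (1.500000, -0.920408); Gamma_uuu = 0.000000, Gamma_uuv = 0.000000, Gamma_uvv = 0.000000, Gamma_vuu = 0.000000, Gamma_vuv = 0.000000, Gamma_vvv = -1.033131; k2 = (1.500000, -0.920408, 0.000000, 0.875218)
  k3: at (u, v) = (0.112500, -0.321585), (du/dtau, dv/dtau) = (1.500000, -0.923110); Gamma_uuu = 0.000000, Gamma_uuv = 0.000000, Gamma_uvv = 0.000000, Gamma_vuu = 0.000000, Gamma_vuv = 0.000000, Gamma_vvv = -1.034942; k3 = (1.500000, -0.923110, 0.000000, 0.881907)
  k4: at (u, v) = (0.150000, -0.344730), (du/dtau, dv/dtau) = (1.500000, -0.900895); Gamma_uuu = 0.000000, Gamma_uuv = 0.000000, Gamma_uvv = 0.000000, Gamma_vuu = 0.000000, Gamma_vuv = 0.000000, Gamma_vvv = -0.965573; k4 = (1.500000, -0.900895, 0.000000, 0.783670)
  Y <- Y + (h/6)(k1 + 2k2 + 2k3 + k4): u = 0.1500, v = -0.3447, du/dtau = 1.5000, dv/dtau = -0.9010
step 3:
  k1: at (u, v) = (0.150000, -0.344682), (du/dtau, dv/dtau) = (1.500000, -0.900980); Gamma_uuu = 0.000000, Gamma_uuv = 0.000000, Gamma_uvv = 0.000000, Gamma_vuu = 0.000000, Gamma_vuv = 0.000000, Gamma_vvv = -0.965718; k1 = (1.500000, -0.900980, 0.000000, 0.783936)
  k2: at (u, v) = (0.187500, -0.367207), (du/dtau, dv/dtau) = (1.500000, -0.881382); Gamma_uuu = 0.000000, Gamma_uuv = 0.000000, Gamma_uvv = 0.000000, Gamma_vuu = 0.000000, Gamma_vuv = 0.000000, Gamma_vvv = -0.896638; k2 = (1.500000, -0.881382, 0.000000, 0.696538)
  k3: at (u, v) = (0.187500, -0.366717), (du/dtau, dv/dtau) = (1.500000, -0.883567); Gamma_uuu = 0.000000, Gamma_uuv = 0.000000, Gamma_uvv = 0.000000, Gamma_vuu = 0.000000, Gamma_vuv = 0.000000, Gamma_vvv = -0.898151; k3 = (1.500000, -0.883567, 0.000000, 0.701177)
  k4: at (u, v) = (0.225000, -0.388861), (du/dtau, dv/dtau) = (1.500000, -0.865921); Gamma_uuu = 0.000000, Gamma_uuv = 0.000000, Gamma_uvv = 0.000000, Gamma_vuu = 0.000000, Gamma_vuv = 0.000000, Gamma_vvv = -0.829517; k4 = (1.500000, -0.865921, 0.000000, 0.621988)
  Y <- Y + (h/6)(k1 + 2k2 + 2k3 + k4): u = 0.2250, v = -0.3888, du/dtau = 1.5000, dv/dtau = -0.8660
step 4:
  k1: at (u, v) = (0.225000, -0.388822), (du/dtau, dv/dtau) = (1.500000, -0.865969); Gamma_uuu = 0.000000, Gamma_uuv = 0.000000, Gamma_uvv = 0.000000, Gamma_vuu = 0.000000, Gamma_vuv = 0.000000, Gamma_vvv = -0.829636; k1 = (1.500000, -0.865969, 0.000000, 0.622146)
  k2: at (u, v) = (0.262500, -0.410471), (du/dtau, dv/dtau) = (1.500000, -0.850415); Gamma_uuu = 0.000000, Gamma_uuv = 0.000000, Gamma_uvv = 0.000000, Gamma_vuu = 0.000000, Gamma_vuv = 0.000000, Gamma_vvv = -0.762343; k2 = (1.500000, -0.850415, 0.000000, 0.551331)
  k3: at (u, v) = (0.262500, -0.410083), (du/dtau, dv/dtau) = (1.500000, -0.852185); Gamma_uuu = 0.000000, Gamma_uuv = 0.000000, Gamma_uvv = 0.000000, Gamma_vuu = 0.000000, Gamma_vuv = 0.000000, Gamma_vvv = -0.763551; k3 = (1.500000, -0.852185, 0.000000, 0.554506)
  k4: at (u, v) = (0.300000, -0.431432), (du/dtau, dv/dtau) = (1.500000, -0.838243); Gamma_uuu = 0.000000, Gamma_uuv = 0.000000, Gamma_uvv = 0.000000, Gamma_vuu = 0.000000, Gamma_vuv = 0.000000, Gamma_vvv = -0.697343; k4 = (1.500000, -0.838243, 0.000000, 0.489989)
  Y <- Y + (h/6)(k1 + 2k2 + 2k3 + k4): u = 0.3000, v = -0.4314, du/dtau = 1.5000, dv/dtau = -0.8383

Answer: u = 0.3000, v = -0.4314, du/dtau = 1.5000, dv/dtau = -0.8383
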